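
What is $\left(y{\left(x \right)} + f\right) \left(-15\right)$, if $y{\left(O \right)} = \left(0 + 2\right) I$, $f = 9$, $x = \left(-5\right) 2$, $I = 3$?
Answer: $-225$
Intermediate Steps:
$x = -10$
$y{\left(O \right)} = 6$ ($y{\left(O \right)} = \left(0 + 2\right) 3 = 2 \cdot 3 = 6$)
$\left(y{\left(x \right)} + f\right) \left(-15\right) = \left(6 + 9\right) \left(-15\right) = 15 \left(-15\right) = -225$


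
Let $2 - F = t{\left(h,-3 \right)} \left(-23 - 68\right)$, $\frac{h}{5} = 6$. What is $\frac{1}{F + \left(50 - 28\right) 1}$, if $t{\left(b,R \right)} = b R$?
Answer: $- \frac{1}{8166} \approx -0.00012246$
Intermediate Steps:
$h = 30$ ($h = 5 \cdot 6 = 30$)
$t{\left(b,R \right)} = R b$
$F = -8188$ ($F = 2 - \left(-3\right) 30 \left(-23 - 68\right) = 2 - - 90 \left(-23 - 68\right) = 2 - \left(-90\right) \left(-91\right) = 2 - 8190 = -8188$)
$\frac{1}{F + \left(50 - 28\right) 1} = \frac{1}{-8188 + \left(50 - 28\right) 1} = \frac{1}{-8188 + 22 \cdot 1} = \frac{1}{-8188 + 22} = \frac{1}{-8166} = - \frac{1}{8166}$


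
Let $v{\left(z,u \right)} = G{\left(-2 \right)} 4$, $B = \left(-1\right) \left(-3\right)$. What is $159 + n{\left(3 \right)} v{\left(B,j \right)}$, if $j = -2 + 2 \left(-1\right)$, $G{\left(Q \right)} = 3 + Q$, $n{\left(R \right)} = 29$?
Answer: $275$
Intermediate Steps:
$B = 3$
$j = -4$ ($j = -2 - 2 = -4$)
$v{\left(z,u \right)} = 4$ ($v{\left(z,u \right)} = \left(3 - 2\right) 4 = 1 \cdot 4 = 4$)
$159 + n{\left(3 \right)} v{\left(B,j \right)} = 159 + 29 \cdot 4 = 159 + 116 = 275$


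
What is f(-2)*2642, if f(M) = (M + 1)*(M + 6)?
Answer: -10568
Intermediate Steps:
f(M) = (1 + M)*(6 + M)
f(-2)*2642 = (6 + (-2)² + 7*(-2))*2642 = (6 + 4 - 14)*2642 = -4*2642 = -10568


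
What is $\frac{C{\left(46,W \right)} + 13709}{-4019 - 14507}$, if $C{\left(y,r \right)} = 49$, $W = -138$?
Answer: $- \frac{6879}{9263} \approx -0.74263$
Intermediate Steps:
$\frac{C{\left(46,W \right)} + 13709}{-4019 - 14507} = \frac{49 + 13709}{-4019 - 14507} = \frac{13758}{-18526} = 13758 \left(- \frac{1}{18526}\right) = - \frac{6879}{9263}$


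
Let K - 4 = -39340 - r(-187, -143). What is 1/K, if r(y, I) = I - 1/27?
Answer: -27/1058210 ≈ -2.5515e-5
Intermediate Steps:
r(y, I) = -1/27 + I (r(y, I) = I - 1*1/27 = I - 1/27 = -1/27 + I)
K = -1058210/27 (K = 4 + (-39340 - (-1/27 - 143)) = 4 + (-39340 - 1*(-3862/27)) = 4 + (-39340 + 3862/27) = 4 - 1058318/27 = -1058210/27 ≈ -39193.)
1/K = 1/(-1058210/27) = -27/1058210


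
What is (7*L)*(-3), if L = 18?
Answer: -378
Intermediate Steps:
(7*L)*(-3) = (7*18)*(-3) = 126*(-3) = -378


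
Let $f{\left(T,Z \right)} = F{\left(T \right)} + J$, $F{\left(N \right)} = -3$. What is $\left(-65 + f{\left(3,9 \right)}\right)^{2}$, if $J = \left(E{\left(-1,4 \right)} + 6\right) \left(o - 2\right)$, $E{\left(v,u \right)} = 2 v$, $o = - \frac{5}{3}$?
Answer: $\frac{61504}{9} \approx 6833.8$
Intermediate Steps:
$o = - \frac{5}{3}$ ($o = \left(-5\right) \frac{1}{3} = - \frac{5}{3} \approx -1.6667$)
$J = - \frac{44}{3}$ ($J = \left(2 \left(-1\right) + 6\right) \left(- \frac{5}{3} - 2\right) = \left(-2 + 6\right) \left(- \frac{11}{3}\right) = 4 \left(- \frac{11}{3}\right) = - \frac{44}{3} \approx -14.667$)
$f{\left(T,Z \right)} = - \frac{53}{3}$ ($f{\left(T,Z \right)} = -3 - \frac{44}{3} = - \frac{53}{3}$)
$\left(-65 + f{\left(3,9 \right)}\right)^{2} = \left(-65 - \frac{53}{3}\right)^{2} = \left(- \frac{248}{3}\right)^{2} = \frac{61504}{9}$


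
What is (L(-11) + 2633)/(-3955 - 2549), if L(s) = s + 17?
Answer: -2639/6504 ≈ -0.40575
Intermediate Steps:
L(s) = 17 + s
(L(-11) + 2633)/(-3955 - 2549) = ((17 - 11) + 2633)/(-3955 - 2549) = (6 + 2633)/(-6504) = 2639*(-1/6504) = -2639/6504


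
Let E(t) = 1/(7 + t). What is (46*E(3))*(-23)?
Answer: -529/5 ≈ -105.80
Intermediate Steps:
(46*E(3))*(-23) = (46/(7 + 3))*(-23) = (46/10)*(-23) = (46*(⅒))*(-23) = (23/5)*(-23) = -529/5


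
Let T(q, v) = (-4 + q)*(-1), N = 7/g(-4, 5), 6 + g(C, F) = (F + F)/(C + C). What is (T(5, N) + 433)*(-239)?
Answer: -103248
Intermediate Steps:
g(C, F) = -6 + F/C (g(C, F) = -6 + (F + F)/(C + C) = -6 + (2*F)/((2*C)) = -6 + (2*F)*(1/(2*C)) = -6 + F/C)
N = -28/29 (N = 7/(-6 + 5/(-4)) = 7/(-6 + 5*(-¼)) = 7/(-6 - 5/4) = 7/(-29/4) = 7*(-4/29) = -28/29 ≈ -0.96552)
T(q, v) = 4 - q
(T(5, N) + 433)*(-239) = ((4 - 1*5) + 433)*(-239) = ((4 - 5) + 433)*(-239) = (-1 + 433)*(-239) = 432*(-239) = -103248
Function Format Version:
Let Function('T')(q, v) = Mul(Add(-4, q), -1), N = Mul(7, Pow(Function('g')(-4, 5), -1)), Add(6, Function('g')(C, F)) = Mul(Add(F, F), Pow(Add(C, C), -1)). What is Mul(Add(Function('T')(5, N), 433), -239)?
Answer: -103248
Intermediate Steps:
Function('g')(C, F) = Add(-6, Mul(F, Pow(C, -1))) (Function('g')(C, F) = Add(-6, Mul(Add(F, F), Pow(Add(C, C), -1))) = Add(-6, Mul(Mul(2, F), Pow(Mul(2, C), -1))) = Add(-6, Mul(Mul(2, F), Mul(Rational(1, 2), Pow(C, -1)))) = Add(-6, Mul(F, Pow(C, -1))))
N = Rational(-28, 29) (N = Mul(7, Pow(Add(-6, Mul(5, Pow(-4, -1))), -1)) = Mul(7, Pow(Add(-6, Mul(5, Rational(-1, 4))), -1)) = Mul(7, Pow(Add(-6, Rational(-5, 4)), -1)) = Mul(7, Pow(Rational(-29, 4), -1)) = Mul(7, Rational(-4, 29)) = Rational(-28, 29) ≈ -0.96552)
Function('T')(q, v) = Add(4, Mul(-1, q))
Mul(Add(Function('T')(5, N), 433), -239) = Mul(Add(Add(4, Mul(-1, 5)), 433), -239) = Mul(Add(Add(4, -5), 433), -239) = Mul(Add(-1, 433), -239) = Mul(432, -239) = -103248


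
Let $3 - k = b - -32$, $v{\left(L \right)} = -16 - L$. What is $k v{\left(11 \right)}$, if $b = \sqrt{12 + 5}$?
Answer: $783 + 27 \sqrt{17} \approx 894.32$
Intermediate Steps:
$b = \sqrt{17} \approx 4.1231$
$k = -29 - \sqrt{17}$ ($k = 3 - \left(\sqrt{17} - -32\right) = 3 - \left(\sqrt{17} + 32\right) = 3 - \left(32 + \sqrt{17}\right) = -29 - \sqrt{17} \approx -33.123$)
$k v{\left(11 \right)} = \left(-29 - \sqrt{17}\right) \left(-16 - 11\right) = \left(-29 - \sqrt{17}\right) \left(-27\right) = 783 + 27 \sqrt{17}$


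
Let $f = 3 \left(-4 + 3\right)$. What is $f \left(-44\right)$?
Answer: $132$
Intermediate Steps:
$f = -3$ ($f = 3 \left(-1\right) = -3$)
$f \left(-44\right) = \left(-3\right) \left(-44\right) = 132$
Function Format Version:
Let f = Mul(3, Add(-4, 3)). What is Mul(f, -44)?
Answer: 132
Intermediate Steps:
f = -3 (f = Mul(3, -1) = -3)
Mul(f, -44) = Mul(-3, -44) = 132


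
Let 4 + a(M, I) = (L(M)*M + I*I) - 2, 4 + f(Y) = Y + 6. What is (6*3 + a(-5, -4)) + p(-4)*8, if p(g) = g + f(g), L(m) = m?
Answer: 5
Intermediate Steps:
f(Y) = 2 + Y (f(Y) = -4 + (Y + 6) = -4 + (6 + Y) = 2 + Y)
p(g) = 2 + 2*g (p(g) = g + (2 + g) = 2 + 2*g)
a(M, I) = -6 + I² + M² (a(M, I) = -4 + ((M*M + I*I) - 2) = -4 + ((M² + I²) - 2) = -4 + ((I² + M²) - 2) = -4 + (-2 + I² + M²) = -6 + I² + M²)
(6*3 + a(-5, -4)) + p(-4)*8 = (6*3 + (-6 + (-4)² + (-5)²)) + (2 + 2*(-4))*8 = (18 + (-6 + 16 + 25)) + (2 - 8)*8 = (18 + 35) - 6*8 = 53 - 48 = 5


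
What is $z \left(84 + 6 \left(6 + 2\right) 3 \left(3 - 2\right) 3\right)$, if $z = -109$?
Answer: $-56244$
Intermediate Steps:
$z \left(84 + 6 \left(6 + 2\right) 3 \left(3 - 2\right) 3\right) = - 109 \left(84 + 6 \left(6 + 2\right) 3 \left(3 - 2\right) 3\right) = - 109 \left(84 + 6 \cdot 8 \cdot 3 \cdot 1 \cdot 3\right) = - 109 \left(84 + 48 \cdot 3 \cdot 3\right) = - 109 \left(84 + 144 \cdot 3\right) = - 109 \left(84 + 432\right) = \left(-109\right) 516 = -56244$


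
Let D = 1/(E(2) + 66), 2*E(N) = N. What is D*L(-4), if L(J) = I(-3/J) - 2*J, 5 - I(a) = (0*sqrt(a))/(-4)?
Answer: 13/67 ≈ 0.19403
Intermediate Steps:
E(N) = N/2
I(a) = 5 (I(a) = 5 - 0*sqrt(a)/(-4) = 5 - 0*(-1)/4 = 5 - 1*0 = 5 + 0 = 5)
L(J) = 5 - 2*J
D = 1/67 (D = 1/((1/2)*2 + 66) = 1/(1 + 66) = 1/67 ≈ 0.014925)
D*L(-4) = (5 - 2*(-4))/67 = (5 + 8)/67 = (1/67)*13 = 13/67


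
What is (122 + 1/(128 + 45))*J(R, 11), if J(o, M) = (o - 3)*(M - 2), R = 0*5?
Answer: -569889/173 ≈ -3294.2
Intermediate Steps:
R = 0
J(o, M) = (-3 + o)*(-2 + M)
(122 + 1/(128 + 45))*J(R, 11) = (122 + 1/(128 + 45))*(6 - 3*11 - 2*0 + 11*0) = (122 + 1/173)*(6 - 33 + 0 + 0) = (122 + 1/173)*(-27) = (21107/173)*(-27) = -569889/173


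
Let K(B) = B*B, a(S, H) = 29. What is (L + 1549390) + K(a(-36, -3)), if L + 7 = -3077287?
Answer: -1527063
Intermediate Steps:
L = -3077294 (L = -7 - 3077287 = -3077294)
K(B) = B²
(L + 1549390) + K(a(-36, -3)) = (-3077294 + 1549390) + 29² = -1527904 + 841 = -1527063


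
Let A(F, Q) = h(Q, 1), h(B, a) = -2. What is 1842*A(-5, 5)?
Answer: -3684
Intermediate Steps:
A(F, Q) = -2
1842*A(-5, 5) = 1842*(-2) = -3684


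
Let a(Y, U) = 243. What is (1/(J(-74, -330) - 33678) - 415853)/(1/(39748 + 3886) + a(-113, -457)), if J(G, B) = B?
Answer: -308543187975025/180294483252 ≈ -1711.3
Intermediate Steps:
(1/(J(-74, -330) - 33678) - 415853)/(1/(39748 + 3886) + a(-113, -457)) = (1/(-330 - 33678) - 415853)/(1/(39748 + 3886) + 243) = (1/(-34008) - 415853)/(1/43634 + 243) = (-1/34008 - 415853)/(1/43634 + 243) = -14142328825/(34008*10603063/43634) = -14142328825/34008*43634/10603063 = -308543187975025/180294483252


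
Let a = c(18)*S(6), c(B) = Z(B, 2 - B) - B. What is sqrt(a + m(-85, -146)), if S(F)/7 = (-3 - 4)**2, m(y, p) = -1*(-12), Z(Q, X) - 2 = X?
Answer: 2*I*sqrt(2741) ≈ 104.71*I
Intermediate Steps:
Z(Q, X) = 2 + X
m(y, p) = 12
S(F) = 343 (S(F) = 7*(-3 - 4)**2 = 7*(-7)**2 = 7*49 = 343)
c(B) = 4 - 2*B (c(B) = (2 + (2 - B)) - B = (4 - B) - B = 4 - 2*B)
a = -10976 (a = (4 - 2*18)*343 = (4 - 36)*343 = -32*343 = -10976)
sqrt(a + m(-85, -146)) = sqrt(-10976 + 12) = sqrt(-10964) = 2*I*sqrt(2741)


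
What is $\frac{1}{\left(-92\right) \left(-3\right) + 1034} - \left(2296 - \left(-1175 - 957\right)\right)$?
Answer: $- \frac{5800679}{1310} \approx -4428.0$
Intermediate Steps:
$\frac{1}{\left(-92\right) \left(-3\right) + 1034} - \left(2296 - \left(-1175 - 957\right)\right) = \frac{1}{276 + 1034} - \left(2296 - -2132\right) = \frac{1}{1310} - \left(2296 + 2132\right) = \frac{1}{1310} - 4428 = - \frac{5800679}{1310}$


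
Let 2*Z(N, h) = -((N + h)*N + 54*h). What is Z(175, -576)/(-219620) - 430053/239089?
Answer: -213111174551/105017452360 ≈ -2.0293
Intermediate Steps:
Z(N, h) = -27*h - N*(N + h)/2 (Z(N, h) = (-((N + h)*N + 54*h))/2 = (-(N*(N + h) + 54*h))/2 = (-(54*h + N*(N + h)))/2 = (-54*h - N*(N + h))/2 = -27*h - N*(N + h)/2)
Z(175, -576)/(-219620) - 430053/239089 = (-27*(-576) - ½*175² - ½*175*(-576))/(-219620) - 430053/239089 = (15552 - ½*30625 + 50400)*(-1/219620) - 430053*1/239089 = (15552 - 30625/2 + 50400)*(-1/219620) - 430053/239089 = (101279/2)*(-1/219620) - 430053/239089 = -101279/439240 - 430053/239089 = -213111174551/105017452360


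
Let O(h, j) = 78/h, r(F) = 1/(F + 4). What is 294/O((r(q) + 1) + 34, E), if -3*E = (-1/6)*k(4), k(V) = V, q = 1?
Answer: 8624/65 ≈ 132.68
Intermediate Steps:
r(F) = 1/(4 + F)
E = 2/9 (E = -(-1/6)*4/3 = -(-1*1/6)*4/3 = -(-1)*4/18 = -1/3*(-2/3) = 2/9 ≈ 0.22222)
294/O((r(q) + 1) + 34, E) = 294/((78/((1/(4 + 1) + 1) + 34))) = 294/((78/((1/5 + 1) + 34))) = 294/((78/(6/5 + 34))) = 294/((78/(176/5))) = 294/((78*(5/176))) = 294/(195/88) = 294*(88/195) = 8624/65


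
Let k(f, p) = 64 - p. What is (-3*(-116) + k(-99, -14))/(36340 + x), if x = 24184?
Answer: 213/30262 ≈ 0.0070385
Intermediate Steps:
(-3*(-116) + k(-99, -14))/(36340 + x) = (-3*(-116) + (64 - 1*(-14)))/(36340 + 24184) = (348 + (64 + 14))/60524 = (348 + 78)*(1/60524) = 426*(1/60524) = 213/30262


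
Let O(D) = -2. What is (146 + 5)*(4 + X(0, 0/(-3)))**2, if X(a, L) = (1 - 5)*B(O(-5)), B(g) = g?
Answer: 21744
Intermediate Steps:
X(a, L) = 8 (X(a, L) = (1 - 5)*(-2) = -4*(-2) = 8)
(146 + 5)*(4 + X(0, 0/(-3)))**2 = (146 + 5)*(4 + 8)**2 = 151*12**2 = 151*144 = 21744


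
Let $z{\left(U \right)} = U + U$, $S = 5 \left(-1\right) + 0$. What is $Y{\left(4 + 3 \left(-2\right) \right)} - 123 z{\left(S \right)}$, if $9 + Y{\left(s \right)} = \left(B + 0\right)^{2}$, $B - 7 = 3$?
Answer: $1321$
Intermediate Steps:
$B = 10$ ($B = 7 + 3 = 10$)
$S = -5$ ($S = -5 + 0 = -5$)
$Y{\left(s \right)} = 91$ ($Y{\left(s \right)} = -9 + \left(10 + 0\right)^{2} = -9 + 10^{2} = -9 + 100 = 91$)
$z{\left(U \right)} = 2 U$
$Y{\left(4 + 3 \left(-2\right) \right)} - 123 z{\left(S \right)} = 91 - 123 \cdot 2 \left(-5\right) = 91 - -1230 = 91 + 1230 = 1321$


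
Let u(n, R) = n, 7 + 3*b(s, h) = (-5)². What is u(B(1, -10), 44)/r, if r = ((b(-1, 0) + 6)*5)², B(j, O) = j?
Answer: 1/3600 ≈ 0.00027778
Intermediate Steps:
b(s, h) = 6 (b(s, h) = -7/3 + (⅓)*(-5)² = -7/3 + (⅓)*25 = -7/3 + 25/3 = 6)
r = 3600 (r = ((6 + 6)*5)² = (12*5)² = 60² = 3600)
u(B(1, -10), 44)/r = 1/3600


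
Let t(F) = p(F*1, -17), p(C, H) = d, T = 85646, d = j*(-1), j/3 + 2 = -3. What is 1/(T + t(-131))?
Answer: 1/85661 ≈ 1.1674e-5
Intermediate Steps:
j = -15 (j = -6 + 3*(-3) = -6 - 9 = -15)
d = 15 (d = -15*(-1) = 15)
p(C, H) = 15
t(F) = 15
1/(T + t(-131)) = 1/(85646 + 15) = 1/85661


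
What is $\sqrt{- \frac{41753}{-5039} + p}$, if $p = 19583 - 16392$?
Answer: $\frac{\sqrt{81234736878}}{5039} \approx 56.562$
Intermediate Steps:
$p = 3191$
$\sqrt{- \frac{41753}{-5039} + p} = \sqrt{- \frac{41753}{-5039} + 3191} = \sqrt{\left(-41753\right) \left(- \frac{1}{5039}\right) + 3191} = \sqrt{\frac{41753}{5039} + 3191} = \sqrt{\frac{16121202}{5039}} = \frac{\sqrt{81234736878}}{5039}$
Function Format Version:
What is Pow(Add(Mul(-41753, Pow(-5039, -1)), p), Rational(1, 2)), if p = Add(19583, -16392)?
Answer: Mul(Rational(1, 5039), Pow(81234736878, Rational(1, 2))) ≈ 56.562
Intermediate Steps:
p = 3191
Pow(Add(Mul(-41753, Pow(-5039, -1)), p), Rational(1, 2)) = Pow(Add(Mul(-41753, Pow(-5039, -1)), 3191), Rational(1, 2)) = Pow(Add(Mul(-41753, Rational(-1, 5039)), 3191), Rational(1, 2)) = Pow(Add(Rational(41753, 5039), 3191), Rational(1, 2)) = Pow(Rational(16121202, 5039), Rational(1, 2)) = Mul(Rational(1, 5039), Pow(81234736878, Rational(1, 2)))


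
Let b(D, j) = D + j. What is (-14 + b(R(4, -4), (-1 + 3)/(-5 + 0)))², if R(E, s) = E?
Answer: 2704/25 ≈ 108.16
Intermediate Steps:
(-14 + b(R(4, -4), (-1 + 3)/(-5 + 0)))² = (-14 + (4 + (-1 + 3)/(-5 + 0)))² = (-14 + (4 + 2/(-5)))² = (-14 + (4 + 2*(-⅕)))² = (-14 + (4 - ⅖))² = (-14 + 18/5)² = (-52/5)² = 2704/25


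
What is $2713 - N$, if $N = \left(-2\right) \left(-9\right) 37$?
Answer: $2047$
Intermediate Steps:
$N = 666$ ($N = 18 \cdot 37 = 666$)
$2713 - N = 2713 - 666 = 2047$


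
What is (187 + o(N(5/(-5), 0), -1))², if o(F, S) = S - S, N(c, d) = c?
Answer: 34969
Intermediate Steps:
o(F, S) = 0
(187 + o(N(5/(-5), 0), -1))² = (187 + 0)² = 187² = 34969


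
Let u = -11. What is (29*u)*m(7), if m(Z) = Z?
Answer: -2233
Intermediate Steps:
(29*u)*m(7) = (29*(-11))*7 = -319*7 = -2233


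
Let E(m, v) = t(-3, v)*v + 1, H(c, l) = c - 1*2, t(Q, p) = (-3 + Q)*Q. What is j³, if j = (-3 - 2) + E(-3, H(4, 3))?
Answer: 32768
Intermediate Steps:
t(Q, p) = Q*(-3 + Q)
H(c, l) = -2 + c (H(c, l) = c - 2 = -2 + c)
E(m, v) = 1 + 18*v (E(m, v) = (-3*(-3 - 3))*v + 1 = (-3*(-6))*v + 1 = 18*v + 1 = 1 + 18*v)
j = 32 (j = (-3 - 2) + (1 + 18*(-2 + 4)) = -5 + (1 + 18*2) = -5 + (1 + 36) = -5 + 37 = 32)
j³ = 32³ = 32768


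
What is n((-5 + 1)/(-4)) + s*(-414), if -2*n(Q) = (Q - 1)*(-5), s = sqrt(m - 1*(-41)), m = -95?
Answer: -1242*I*sqrt(6) ≈ -3042.3*I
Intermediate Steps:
s = 3*I*sqrt(6) (s = sqrt(-95 - 1*(-41)) = sqrt(-95 + 41) = sqrt(-54) = 3*I*sqrt(6) ≈ 7.3485*I)
n(Q) = -5/2 + 5*Q/2 (n(Q) = -(Q - 1)*(-5)/2 = -(-1 + Q)*(-5)/2 = -(5 - 5*Q)/2 = -5/2 + 5*Q/2)
n((-5 + 1)/(-4)) + s*(-414) = (-5/2 + 5*((-5 + 1)/(-4))/2) + (3*I*sqrt(6))*(-414) = (-5/2 + 5*(-4*(-1/4))/2) - 1242*I*sqrt(6) = (-5/2 + (5/2)*1) - 1242*I*sqrt(6) = (-5/2 + 5/2) - 1242*I*sqrt(6) = 0 - 1242*I*sqrt(6) = -1242*I*sqrt(6)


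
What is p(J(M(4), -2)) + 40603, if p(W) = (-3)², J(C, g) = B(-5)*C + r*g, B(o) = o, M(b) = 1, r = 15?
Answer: 40612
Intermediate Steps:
J(C, g) = -5*C + 15*g
p(W) = 9
p(J(M(4), -2)) + 40603 = 9 + 40603 = 40612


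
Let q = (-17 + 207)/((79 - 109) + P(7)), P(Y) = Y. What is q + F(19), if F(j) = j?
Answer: 247/23 ≈ 10.739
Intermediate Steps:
q = -190/23 (q = (-17 + 207)/((79 - 109) + 7) = 190/(-30 + 7) = 190/(-23) = 190*(-1/23) = -190/23 ≈ -8.2609)
q + F(19) = -190/23 + 19 = 247/23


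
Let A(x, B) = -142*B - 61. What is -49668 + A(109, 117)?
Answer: -66343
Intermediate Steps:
A(x, B) = -61 - 142*B
-49668 + A(109, 117) = -49668 + (-61 - 142*117) = -49668 + (-61 - 16614) = -49668 - 16675 = -66343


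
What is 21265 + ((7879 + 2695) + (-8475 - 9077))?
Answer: 14287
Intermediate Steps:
21265 + ((7879 + 2695) + (-8475 - 9077)) = 21265 + (10574 - 17552) = 21265 - 6978 = 14287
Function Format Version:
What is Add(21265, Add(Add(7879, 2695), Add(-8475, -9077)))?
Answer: 14287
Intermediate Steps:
Add(21265, Add(Add(7879, 2695), Add(-8475, -9077))) = Add(21265, Add(10574, -17552)) = Add(21265, -6978) = 14287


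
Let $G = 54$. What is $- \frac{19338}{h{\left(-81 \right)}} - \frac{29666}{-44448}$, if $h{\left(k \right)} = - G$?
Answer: $\frac{23920483}{66672} \approx 358.78$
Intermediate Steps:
$h{\left(k \right)} = -54$ ($h{\left(k \right)} = \left(-1\right) 54 = -54$)
$- \frac{19338}{h{\left(-81 \right)}} - \frac{29666}{-44448} = - \frac{19338}{-54} - \frac{29666}{-44448} = \left(-19338\right) \left(- \frac{1}{54}\right) - - \frac{14833}{22224} = \frac{3223}{9} + \frac{14833}{22224} = \frac{23920483}{66672}$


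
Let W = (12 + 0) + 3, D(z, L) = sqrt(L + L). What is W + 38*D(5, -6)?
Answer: 15 + 76*I*sqrt(3) ≈ 15.0 + 131.64*I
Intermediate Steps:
D(z, L) = sqrt(2)*sqrt(L) (D(z, L) = sqrt(2*L) = sqrt(2)*sqrt(L))
W = 15 (W = 12 + 3 = 15)
W + 38*D(5, -6) = 15 + 38*(sqrt(2)*sqrt(-6)) = 15 + 38*(sqrt(2)*(I*sqrt(6))) = 15 + 38*(2*I*sqrt(3)) = 15 + 76*I*sqrt(3)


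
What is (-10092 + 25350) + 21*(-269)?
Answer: 9609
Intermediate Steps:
(-10092 + 25350) + 21*(-269) = 15258 - 5649 = 9609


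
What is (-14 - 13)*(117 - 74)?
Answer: -1161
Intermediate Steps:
(-14 - 13)*(117 - 74) = -27*43 = -1161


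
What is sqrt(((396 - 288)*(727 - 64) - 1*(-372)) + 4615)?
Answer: sqrt(76591) ≈ 276.75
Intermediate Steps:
sqrt(((396 - 288)*(727 - 64) - 1*(-372)) + 4615) = sqrt((108*663 + 372) + 4615) = sqrt((71604 + 372) + 4615) = sqrt(71976 + 4615) = sqrt(76591)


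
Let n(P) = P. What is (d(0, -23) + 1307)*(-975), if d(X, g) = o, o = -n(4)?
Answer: -1270425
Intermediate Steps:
o = -4 (o = -1*4 = -4)
d(X, g) = -4
(d(0, -23) + 1307)*(-975) = (-4 + 1307)*(-975) = 1303*(-975) = -1270425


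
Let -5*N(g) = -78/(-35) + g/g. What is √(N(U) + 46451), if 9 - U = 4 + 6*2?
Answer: 2*√14225421/35 ≈ 215.52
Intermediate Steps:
U = -7 (U = 9 - (4 + 6*2) = 9 - (4 + 12) = 9 - 1*16 = 9 - 16 = -7)
N(g) = -113/175 (N(g) = -(-78/(-35) + g/g)/5 = -(-78*(-1/35) + 1)/5 = -(78/35 + 1)/5 = -⅕*113/35 = -113/175)
√(N(U) + 46451) = √(-113/175 + 46451) = √(8128812/175) = 2*√14225421/35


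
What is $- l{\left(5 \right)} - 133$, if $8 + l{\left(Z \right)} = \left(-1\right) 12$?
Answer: $-113$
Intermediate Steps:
$l{\left(Z \right)} = -20$ ($l{\left(Z \right)} = -8 - 12 = -20$)
$- l{\left(5 \right)} - 133 = \left(-1\right) \left(-20\right) - 133 = 20 - 133 = -113$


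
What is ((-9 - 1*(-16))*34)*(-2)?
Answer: -476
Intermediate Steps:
((-9 - 1*(-16))*34)*(-2) = ((-9 + 16)*34)*(-2) = (7*34)*(-2) = 238*(-2) = -476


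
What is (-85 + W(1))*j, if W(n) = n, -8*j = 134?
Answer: 1407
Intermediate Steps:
j = -67/4 (j = -⅛*134 = -67/4 ≈ -16.750)
(-85 + W(1))*j = (-85 + 1)*(-67/4) = -84*(-67/4) = 1407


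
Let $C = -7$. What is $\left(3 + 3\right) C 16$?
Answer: $-672$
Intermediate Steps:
$\left(3 + 3\right) C 16 = \left(3 + 3\right) \left(-7\right) 16 = 6 \left(-7\right) 16 = \left(-42\right) 16 = -672$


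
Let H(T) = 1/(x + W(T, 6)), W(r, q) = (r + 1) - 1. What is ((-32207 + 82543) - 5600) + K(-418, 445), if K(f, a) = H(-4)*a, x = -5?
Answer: 402179/9 ≈ 44687.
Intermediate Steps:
W(r, q) = r (W(r, q) = (1 + r) - 1 = r)
H(T) = 1/(-5 + T)
K(f, a) = -a/9 (K(f, a) = a/(-5 - 4) = a/(-9) = -a/9)
((-32207 + 82543) - 5600) + K(-418, 445) = ((-32207 + 82543) - 5600) - ⅑*445 = (50336 - 5600) - 445/9 = 44736 - 445/9 = 402179/9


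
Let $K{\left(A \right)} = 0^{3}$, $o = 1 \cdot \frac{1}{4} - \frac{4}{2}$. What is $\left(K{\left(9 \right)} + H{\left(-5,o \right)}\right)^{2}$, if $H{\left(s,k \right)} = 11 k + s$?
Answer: $\frac{9409}{16} \approx 588.06$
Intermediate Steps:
$o = - \frac{7}{4}$ ($o = 1 \cdot \frac{1}{4} - 2 = \frac{1}{4} - 2 = - \frac{7}{4} \approx -1.75$)
$K{\left(A \right)} = 0$
$H{\left(s,k \right)} = s + 11 k$
$\left(K{\left(9 \right)} + H{\left(-5,o \right)}\right)^{2} = \left(0 + \left(-5 + 11 \left(- \frac{7}{4}\right)\right)\right)^{2} = \left(0 - \frac{97}{4}\right)^{2} = \left(- \frac{97}{4}\right)^{2} = \frac{9409}{16}$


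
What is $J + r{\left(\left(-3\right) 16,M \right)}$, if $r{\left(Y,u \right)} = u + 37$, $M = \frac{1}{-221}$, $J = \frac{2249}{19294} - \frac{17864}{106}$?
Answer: $- \frac{29698842799}{225990622} \approx -131.42$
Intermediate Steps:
$J = - \frac{172214811}{1022582}$ ($J = 2249 \cdot \frac{1}{19294} - \frac{8932}{53} = \frac{2249}{19294} - \frac{8932}{53} = - \frac{172214811}{1022582} \approx -168.41$)
$M = - \frac{1}{221} \approx -0.0045249$
$r{\left(Y,u \right)} = 37 + u$
$J + r{\left(\left(-3\right) 16,M \right)} = - \frac{172214811}{1022582} + \left(37 - \frac{1}{221}\right) = - \frac{172214811}{1022582} + \frac{8176}{221} = - \frac{29698842799}{225990622}$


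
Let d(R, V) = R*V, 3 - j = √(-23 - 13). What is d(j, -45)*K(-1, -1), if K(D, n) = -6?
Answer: 810 - 1620*I ≈ 810.0 - 1620.0*I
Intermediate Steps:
j = 3 - 6*I (j = 3 - √(-23 - 13) = 3 - √(-36) = 3 - 6*I ≈ 3.0 - 6.0*I)
d(j, -45)*K(-1, -1) = ((3 - 6*I)*(-45))*(-6) = (-135 + 270*I)*(-6) = 810 - 1620*I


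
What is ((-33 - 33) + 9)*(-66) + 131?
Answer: 3893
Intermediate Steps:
((-33 - 33) + 9)*(-66) + 131 = (-66 + 9)*(-66) + 131 = -57*(-66) + 131 = 3762 + 131 = 3893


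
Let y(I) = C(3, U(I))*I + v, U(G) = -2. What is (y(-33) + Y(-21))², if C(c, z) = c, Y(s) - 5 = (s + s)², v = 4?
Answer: 2802276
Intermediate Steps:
Y(s) = 5 + 4*s² (Y(s) = 5 + (s + s)² = 5 + (2*s)² = 5 + 4*s²)
y(I) = 4 + 3*I (y(I) = 3*I + 4 = 4 + 3*I)
(y(-33) + Y(-21))² = ((4 + 3*(-33)) + (5 + 4*(-21)²))² = ((4 - 99) + (5 + 4*441))² = (-95 + (5 + 1764))² = (-95 + 1769)² = 1674² = 2802276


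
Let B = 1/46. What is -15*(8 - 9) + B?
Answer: 691/46 ≈ 15.022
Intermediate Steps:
B = 1/46 ≈ 0.021739
-15*(8 - 9) + B = -15*(8 - 9) + 1/46 = -15*(-1) + 1/46 = 15 + 1/46 = 691/46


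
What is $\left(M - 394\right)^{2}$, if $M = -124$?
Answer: $268324$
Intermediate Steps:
$\left(M - 394\right)^{2} = \left(-124 - 394\right)^{2} = \left(-518\right)^{2} = 268324$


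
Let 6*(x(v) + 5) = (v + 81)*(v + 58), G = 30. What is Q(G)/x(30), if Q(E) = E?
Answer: 10/541 ≈ 0.018484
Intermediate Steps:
x(v) = -5 + (58 + v)*(81 + v)/6 (x(v) = -5 + ((v + 81)*(v + 58))/6 = -5 + ((81 + v)*(58 + v))/6 = -5 + ((58 + v)*(81 + v))/6 = -5 + (58 + v)*(81 + v)/6)
Q(G)/x(30) = 30/(778 + (⅙)*30² + (139/6)*30) = 30/(778 + (⅙)*900 + 695) = 30/(778 + 150 + 695) = 30/1623 = 30*(1/1623) = 10/541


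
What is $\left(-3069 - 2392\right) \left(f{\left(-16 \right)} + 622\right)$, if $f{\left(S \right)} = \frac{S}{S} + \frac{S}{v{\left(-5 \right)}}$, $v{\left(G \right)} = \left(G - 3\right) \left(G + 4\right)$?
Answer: $-3391281$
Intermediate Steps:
$v{\left(G \right)} = \left(-3 + G\right) \left(4 + G\right)$
$f{\left(S \right)} = 1 + \frac{S}{8}$ ($f{\left(S \right)} = \frac{S}{S} + \frac{S}{-12 - 5 + \left(-5\right)^{2}} = 1 + \frac{S}{-12 - 5 + 25} = 1 + \frac{S}{8}$)
$\left(-3069 - 2392\right) \left(f{\left(-16 \right)} + 622\right) = \left(-3069 - 2392\right) \left(\left(1 + \frac{1}{8} \left(-16\right)\right) + 622\right) = - 5461 \left(\left(1 - 2\right) + 622\right) = - 5461 \left(-1 + 622\right) = \left(-5461\right) 621 = -3391281$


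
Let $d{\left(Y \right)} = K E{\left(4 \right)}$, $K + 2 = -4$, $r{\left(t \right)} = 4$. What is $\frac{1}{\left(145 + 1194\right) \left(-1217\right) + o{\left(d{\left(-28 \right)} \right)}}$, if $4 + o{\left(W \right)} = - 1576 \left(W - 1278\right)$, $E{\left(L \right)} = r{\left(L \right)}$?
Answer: $\frac{1}{422385} \approx 2.3675 \cdot 10^{-6}$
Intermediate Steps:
$E{\left(L \right)} = 4$
$K = -6$ ($K = -2 - 4 = -6$)
$d{\left(Y \right)} = -24$ ($d{\left(Y \right)} = \left(-6\right) 4 = -24$)
$o{\left(W \right)} = 2014124 - 1576 W$ ($o{\left(W \right)} = -4 - 1576 \left(W - 1278\right) = -4 - 1576 \left(-1278 + W\right) = -4 - \left(-2014128 + 1576 W\right) = 2014124 - 1576 W$)
$\frac{1}{\left(145 + 1194\right) \left(-1217\right) + o{\left(d{\left(-28 \right)} \right)}} = \frac{1}{\left(145 + 1194\right) \left(-1217\right) + \left(2014124 - -37824\right)} = \frac{1}{1339 \left(-1217\right) + \left(2014124 + 37824\right)} = \frac{1}{-1629563 + 2051948} = \frac{1}{422385}$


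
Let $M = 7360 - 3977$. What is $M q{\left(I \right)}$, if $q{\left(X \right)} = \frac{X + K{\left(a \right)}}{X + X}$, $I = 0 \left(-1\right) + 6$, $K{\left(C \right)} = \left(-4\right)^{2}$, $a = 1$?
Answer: $\frac{37213}{6} \approx 6202.2$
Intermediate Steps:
$K{\left(C \right)} = 16$
$M = 3383$
$I = 6$ ($I = 0 + 6 = 6$)
$q{\left(X \right)} = \frac{16 + X}{2 X}$ ($q{\left(X \right)} = \frac{X + 16}{X + X} = \frac{16 + X}{2 X}$)
$M q{\left(I \right)} = 3383 \frac{16 + 6}{2 \cdot 6} = 3383 \cdot \frac{1}{2} \cdot \frac{1}{6} \cdot 22 = 3383 \cdot \frac{11}{6} = \frac{37213}{6}$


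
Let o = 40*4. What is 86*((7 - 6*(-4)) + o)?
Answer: 16426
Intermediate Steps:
o = 160
86*((7 - 6*(-4)) + o) = 86*((7 - 6*(-4)) + 160) = 86*((7 + 24) + 160) = 86*(31 + 160) = 86*191 = 16426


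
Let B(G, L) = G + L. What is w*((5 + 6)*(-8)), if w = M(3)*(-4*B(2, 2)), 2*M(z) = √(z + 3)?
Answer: 704*√6 ≈ 1724.4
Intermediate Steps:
M(z) = √(3 + z)/2 (M(z) = √(z + 3)/2 = √(3 + z)/2)
w = -8*√6 (w = (√(3 + 3)/2)*(-4*(2 + 2)) = (√6/2)*(-4*4) = (√6/2)*(-16) = -8*√6 ≈ -19.596)
w*((5 + 6)*(-8)) = (-8*√6)*((5 + 6)*(-8)) = (-8*√6)*(11*(-8)) = -8*√6*(-88) = 704*√6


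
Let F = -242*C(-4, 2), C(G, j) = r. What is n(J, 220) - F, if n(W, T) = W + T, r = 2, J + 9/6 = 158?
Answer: 1721/2 ≈ 860.50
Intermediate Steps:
J = 313/2 (J = -3/2 + 158 = 313/2 ≈ 156.50)
C(G, j) = 2
F = -484 (F = -242*2 = -484)
n(W, T) = T + W
n(J, 220) - F = (220 + 313/2) - 1*(-484) = 753/2 + 484 = 1721/2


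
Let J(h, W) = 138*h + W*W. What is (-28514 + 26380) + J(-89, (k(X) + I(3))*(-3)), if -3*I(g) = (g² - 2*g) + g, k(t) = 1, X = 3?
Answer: -14407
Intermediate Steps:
I(g) = -g²/3 + g/3 (I(g) = -((g² - 2*g) + g)/3 = -(g² - g)/3 = -g²/3 + g/3)
J(h, W) = W² + 138*h (J(h, W) = 138*h + W² = W² + 138*h)
(-28514 + 26380) + J(-89, (k(X) + I(3))*(-3)) = (-28514 + 26380) + (((1 + (⅓)*3*(1 - 1*3))*(-3))² + 138*(-89)) = -2134 + (((1 + (⅓)*3*(1 - 3))*(-3))² - 12282) = -2134 + (((1 + (⅓)*3*(-2))*(-3))² - 12282) = -2134 + (((1 - 2)*(-3))² - 12282) = -2134 + ((-1*(-3))² - 12282) = -2134 + (3² - 12282) = -2134 + (9 - 12282) = -2134 - 12273 = -14407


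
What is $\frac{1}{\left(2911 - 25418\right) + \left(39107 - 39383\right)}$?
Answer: $- \frac{1}{22783} \approx -4.3892 \cdot 10^{-5}$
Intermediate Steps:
$\frac{1}{\left(2911 - 25418\right) + \left(39107 - 39383\right)} = \frac{1}{-22507 + \left(39107 - 39383\right)} = \frac{1}{-22507 - 276} = \frac{1}{-22783} = - \frac{1}{22783}$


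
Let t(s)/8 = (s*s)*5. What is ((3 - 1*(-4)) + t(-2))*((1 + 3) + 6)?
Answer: 1670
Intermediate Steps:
t(s) = 40*s**2 (t(s) = 8*((s*s)*5) = 8*(s**2*5) = 8*(5*s**2) = 40*s**2)
((3 - 1*(-4)) + t(-2))*((1 + 3) + 6) = ((3 - 1*(-4)) + 40*(-2)**2)*((1 + 3) + 6) = ((3 + 4) + 40*4)*(4 + 6) = (7 + 160)*10 = 167*10 = 1670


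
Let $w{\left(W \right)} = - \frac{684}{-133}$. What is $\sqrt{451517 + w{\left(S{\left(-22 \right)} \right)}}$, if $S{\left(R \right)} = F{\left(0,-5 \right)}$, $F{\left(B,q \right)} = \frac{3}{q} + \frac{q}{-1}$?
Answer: $\frac{\sqrt{22124585}}{7} \approx 671.95$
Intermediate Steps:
$F{\left(B,q \right)} = - q + \frac{3}{q}$ ($F{\left(B,q \right)} = \frac{3}{q} + q \left(-1\right) = \frac{3}{q} - q = - q + \frac{3}{q}$)
$S{\left(R \right)} = \frac{22}{5}$ ($S{\left(R \right)} = \left(-1\right) \left(-5\right) + \frac{3}{-5} = 5 + 3 \left(- \frac{1}{5}\right) = 5 - \frac{3}{5} = \frac{22}{5}$)
$w{\left(W \right)} = \frac{36}{7}$ ($w{\left(W \right)} = \left(-684\right) \left(- \frac{1}{133}\right) = \frac{36}{7}$)
$\sqrt{451517 + w{\left(S{\left(-22 \right)} \right)}} = \sqrt{451517 + \frac{36}{7}} = \sqrt{\frac{3160655}{7}} = \frac{\sqrt{22124585}}{7}$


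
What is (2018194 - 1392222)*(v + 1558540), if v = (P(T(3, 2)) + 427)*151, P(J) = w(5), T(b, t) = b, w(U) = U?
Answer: 1016435806384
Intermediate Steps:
P(J) = 5
v = 65232 (v = (5 + 427)*151 = 432*151 = 65232)
(2018194 - 1392222)*(v + 1558540) = (2018194 - 1392222)*(65232 + 1558540) = 625972*1623772 = 1016435806384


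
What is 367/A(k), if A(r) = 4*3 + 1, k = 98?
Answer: 367/13 ≈ 28.231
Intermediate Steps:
A(r) = 13 (A(r) = 12 + 1 = 13)
367/A(k) = 367/13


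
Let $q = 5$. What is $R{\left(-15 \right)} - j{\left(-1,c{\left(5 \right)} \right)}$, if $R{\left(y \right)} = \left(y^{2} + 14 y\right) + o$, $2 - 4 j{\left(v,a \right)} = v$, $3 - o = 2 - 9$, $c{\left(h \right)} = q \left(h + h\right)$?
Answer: $\frac{97}{4} \approx 24.25$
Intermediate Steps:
$c{\left(h \right)} = 10 h$ ($c{\left(h \right)} = 5 \left(h + h\right) = 5 \cdot 2 h = 10 h$)
$o = 10$ ($o = 3 - \left(2 - 9\right) = 3 - -7 = 3 + 7 = 10$)
$j{\left(v,a \right)} = \frac{1}{2} - \frac{v}{4}$
$R{\left(y \right)} = 10 + y^{2} + 14 y$ ($R{\left(y \right)} = \left(y^{2} + 14 y\right) + 10 = 10 + y^{2} + 14 y$)
$R{\left(-15 \right)} - j{\left(-1,c{\left(5 \right)} \right)} = \left(10 + \left(-15\right)^{2} + 14 \left(-15\right)\right) - \left(\frac{1}{2} - - \frac{1}{4}\right) = \left(10 + 225 - 210\right) - \left(\frac{1}{2} + \frac{1}{4}\right) = 25 - \frac{3}{4} = \frac{97}{4}$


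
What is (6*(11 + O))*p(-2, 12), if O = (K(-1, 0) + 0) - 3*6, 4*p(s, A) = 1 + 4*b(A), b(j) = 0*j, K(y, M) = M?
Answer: -21/2 ≈ -10.500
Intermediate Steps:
b(j) = 0
p(s, A) = 1/4 (p(s, A) = (1 + 4*0)/4 = (1 + 0)/4 = (1/4)*1 = 1/4)
O = -18 (O = (0 + 0) - 3*6 = 0 - 18 = -18)
(6*(11 + O))*p(-2, 12) = (6*(11 - 18))*(1/4) = (6*(-7))*(1/4) = -42*1/4 = -21/2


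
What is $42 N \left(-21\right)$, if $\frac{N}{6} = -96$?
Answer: $508032$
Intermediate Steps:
$N = -576$ ($N = 6 \left(-96\right) = -576$)
$42 N \left(-21\right) = 42 \left(-576\right) \left(-21\right) = \left(-24192\right) \left(-21\right) = 508032$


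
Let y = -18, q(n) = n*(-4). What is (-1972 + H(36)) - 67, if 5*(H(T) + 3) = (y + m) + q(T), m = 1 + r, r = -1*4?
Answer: -2075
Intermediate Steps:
q(n) = -4*n
r = -4
m = -3 (m = 1 - 4 = -3)
H(T) = -36/5 - 4*T/5 (H(T) = -3 + ((-18 - 3) - 4*T)/5 = -3 + (-21 - 4*T)/5 = -3 + (-21/5 - 4*T/5) = -36/5 - 4*T/5)
(-1972 + H(36)) - 67 = (-1972 + (-36/5 - ⅘*36)) - 67 = (-1972 + (-36/5 - 144/5)) - 67 = (-1972 - 36) - 67 = -2008 - 67 = -2075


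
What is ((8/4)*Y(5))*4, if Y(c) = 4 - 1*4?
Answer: 0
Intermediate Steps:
Y(c) = 0 (Y(c) = 4 - 4 = 0)
((8/4)*Y(5))*4 = ((8/4)*0)*4 = ((8*(1/4))*0)*4 = (2*0)*4 = 0*4 = 0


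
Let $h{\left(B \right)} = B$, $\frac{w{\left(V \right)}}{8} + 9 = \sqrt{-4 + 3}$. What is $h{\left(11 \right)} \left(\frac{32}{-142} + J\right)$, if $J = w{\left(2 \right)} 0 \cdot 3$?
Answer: $- \frac{176}{71} \approx -2.4789$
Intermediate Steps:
$w{\left(V \right)} = -72 + 8 i$ ($w{\left(V \right)} = -72 + 8 \sqrt{-4 + 3} = -72 + 8 \sqrt{-1} = -72 + 8 i$)
$J = 0$ ($J = \left(-72 + 8 i\right) 0 \cdot 3 = 0 \cdot 3 = 0$)
$h{\left(11 \right)} \left(\frac{32}{-142} + J\right) = 11 \left(\frac{32}{-142} + 0\right) = 11 \left(32 \left(- \frac{1}{142}\right) + 0\right) = 11 \left(- \frac{16}{71} + 0\right) = 11 \left(- \frac{16}{71}\right) = - \frac{176}{71}$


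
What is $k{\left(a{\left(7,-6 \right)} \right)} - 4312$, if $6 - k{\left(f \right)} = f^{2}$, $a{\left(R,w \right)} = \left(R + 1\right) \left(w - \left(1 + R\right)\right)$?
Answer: $-16850$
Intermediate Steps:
$a{\left(R,w \right)} = \left(1 + R\right) \left(-1 + w - R\right)$
$k{\left(f \right)} = 6 - f^{2}$
$k{\left(a{\left(7,-6 \right)} \right)} - 4312 = \left(6 - \left(-1 - 6 - 7^{2} - 14 + 7 \left(-6\right)\right)^{2}\right) - 4312 = \left(6 - \left(-1 - 6 - 49 - 14 - 42\right)^{2}\right) - 4312 = \left(6 - \left(-112\right)^{2}\right) - 4312 = \left(6 - 12544\right) - 4312 = -12538 - 4312 = -16850$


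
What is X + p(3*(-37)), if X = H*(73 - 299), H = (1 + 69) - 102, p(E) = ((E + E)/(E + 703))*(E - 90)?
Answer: 58459/8 ≈ 7307.4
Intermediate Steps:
p(E) = 2*E*(-90 + E)/(703 + E) (p(E) = ((2*E)/(703 + E))*(-90 + E) = (2*E/(703 + E))*(-90 + E) = 2*E*(-90 + E)/(703 + E))
H = -32 (H = 70 - 102 = -32)
X = 7232 (X = -32*(73 - 299) = -32*(-226) = 7232)
X + p(3*(-37)) = 7232 + 2*(3*(-37))*(-90 + 3*(-37))/(703 + 3*(-37)) = 7232 + 2*(-111)*(-90 - 111)/(703 - 111) = 7232 + 2*(-111)*(-201)/592 = 7232 + 2*(-111)*(1/592)*(-201) = 7232 + 603/8 = 58459/8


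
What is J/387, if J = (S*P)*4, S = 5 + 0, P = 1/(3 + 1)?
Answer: 5/387 ≈ 0.012920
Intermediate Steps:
P = ¼ (P = 1/4 = ¼ ≈ 0.25000)
S = 5
J = 5 (J = (5*(¼))*4 = (5/4)*4 = 5)
J/387 = 5/387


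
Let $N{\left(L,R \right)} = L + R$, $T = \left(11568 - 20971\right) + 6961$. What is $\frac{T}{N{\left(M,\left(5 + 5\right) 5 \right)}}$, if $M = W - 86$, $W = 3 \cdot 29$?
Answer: $- \frac{814}{17} \approx -47.882$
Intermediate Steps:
$W = 87$
$M = 1$ ($M = 87 - 86 = 1$)
$T = -2442$ ($T = -9403 + 6961 = -2442$)
$\frac{T}{N{\left(M,\left(5 + 5\right) 5 \right)}} = - \frac{2442}{1 + \left(5 + 5\right) 5} = - \frac{2442}{1 + 10 \cdot 5} = - \frac{2442}{1 + 50} = - \frac{2442}{51} = \left(-2442\right) \frac{1}{51} = - \frac{814}{17}$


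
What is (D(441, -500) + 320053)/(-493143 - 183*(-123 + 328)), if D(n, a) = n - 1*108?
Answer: -160193/265329 ≈ -0.60375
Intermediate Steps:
D(n, a) = -108 + n (D(n, a) = n - 108 = -108 + n)
(D(441, -500) + 320053)/(-493143 - 183*(-123 + 328)) = ((-108 + 441) + 320053)/(-493143 - 183*(-123 + 328)) = (333 + 320053)/(-493143 - 183*205) = 320386/(-493143 - 37515) = 320386/(-530658) = 320386*(-1/530658) = -160193/265329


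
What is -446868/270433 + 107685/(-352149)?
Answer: -62161898979/31744236839 ≈ -1.9582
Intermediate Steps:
-446868/270433 + 107685/(-352149) = -446868*1/270433 + 107685*(-1/352149) = -446868/270433 - 35895/117383 = -62161898979/31744236839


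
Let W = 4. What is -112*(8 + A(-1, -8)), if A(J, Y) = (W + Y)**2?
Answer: -2688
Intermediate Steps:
A(J, Y) = (4 + Y)**2
-112*(8 + A(-1, -8)) = -112*(8 + (4 - 8)**2) = -112*(8 + (-4)**2) = -112*(8 + 16) = -112*24 = -2688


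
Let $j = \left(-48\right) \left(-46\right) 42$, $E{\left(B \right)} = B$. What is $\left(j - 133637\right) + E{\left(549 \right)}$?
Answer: $-40352$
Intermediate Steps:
$j = 92736$ ($j = 2208 \cdot 42 = 92736$)
$\left(j - 133637\right) + E{\left(549 \right)} = \left(92736 - 133637\right) + 549 = -40901 + 549 = -40352$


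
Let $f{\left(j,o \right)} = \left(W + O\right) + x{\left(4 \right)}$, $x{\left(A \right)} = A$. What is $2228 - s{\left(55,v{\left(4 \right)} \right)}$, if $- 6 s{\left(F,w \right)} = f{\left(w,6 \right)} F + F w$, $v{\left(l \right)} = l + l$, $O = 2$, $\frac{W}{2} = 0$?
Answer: $\frac{7069}{3} \approx 2356.3$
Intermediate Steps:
$W = 0$ ($W = 2 \cdot 0 = 0$)
$f{\left(j,o \right)} = 6$ ($f{\left(j,o \right)} = \left(0 + 2\right) + 4 = 2 + 4 = 6$)
$v{\left(l \right)} = 2 l$
$s{\left(F,w \right)} = - F - \frac{F w}{6}$ ($s{\left(F,w \right)} = - \frac{6 F + F w}{6} = - F - \frac{F w}{6}$)
$2228 - s{\left(55,v{\left(4 \right)} \right)} = 2228 - \left(- \frac{1}{6}\right) 55 \left(6 + 2 \cdot 4\right) = 2228 - \left(- \frac{1}{6}\right) 55 \left(6 + 8\right) = 2228 - \left(- \frac{1}{6}\right) 55 \cdot 14 = 2228 - - \frac{385}{3} = 2228 + \frac{385}{3} = \frac{7069}{3}$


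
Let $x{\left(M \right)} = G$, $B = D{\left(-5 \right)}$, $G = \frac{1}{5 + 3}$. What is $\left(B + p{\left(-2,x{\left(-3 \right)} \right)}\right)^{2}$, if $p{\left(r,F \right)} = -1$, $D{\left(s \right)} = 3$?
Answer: $4$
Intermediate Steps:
$G = \frac{1}{8} \approx 0.125$
$B = 3$
$x{\left(M \right)} = \frac{1}{8}$
$\left(B + p{\left(-2,x{\left(-3 \right)} \right)}\right)^{2} = \left(3 - 1\right)^{2} = 2^{2} = 4$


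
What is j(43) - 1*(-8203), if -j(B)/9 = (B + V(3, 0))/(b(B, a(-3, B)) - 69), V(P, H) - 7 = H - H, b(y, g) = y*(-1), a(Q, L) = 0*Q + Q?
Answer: 459593/56 ≈ 8207.0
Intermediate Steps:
a(Q, L) = Q (a(Q, L) = 0 + Q = Q)
b(y, g) = -y
V(P, H) = 7 (V(P, H) = 7 + (H - H) = 7 + 0 = 7)
j(B) = -9*(7 + B)/(-69 - B) (j(B) = -9*(B + 7)/(-B - 69) = -9*(7 + B)/(-69 - B))
j(43) - 1*(-8203) = 9*(7 + 43)/(69 + 43) - 1*(-8203) = 9*50/112 + 8203 = 9*(1/112)*50 + 8203 = 225/56 + 8203 = 459593/56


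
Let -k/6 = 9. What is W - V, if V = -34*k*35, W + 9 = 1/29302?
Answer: -1883210237/29302 ≈ -64269.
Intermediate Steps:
k = -54 (k = -6*9 = -54)
W = -263717/29302 (W = -9 + 1/29302 = -263717/29302 ≈ -9.0000)
V = 64260 (V = -34*(-54)*35 = 1836*35 = 64260)
W - V = -263717/29302 - 1*64260 = -263717/29302 - 64260 = -1883210237/29302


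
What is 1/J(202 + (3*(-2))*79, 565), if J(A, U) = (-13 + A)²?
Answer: 1/81225 ≈ 1.2311e-5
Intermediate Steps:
1/J(202 + (3*(-2))*79, 565) = 1/((-13 + (202 + (3*(-2))*79))²) = 1/((-13 + (202 - 6*79))²) = 1/((-13 + (202 - 474))²) = 1/((-13 - 272)²) = 1/((-285)²) = 1/81225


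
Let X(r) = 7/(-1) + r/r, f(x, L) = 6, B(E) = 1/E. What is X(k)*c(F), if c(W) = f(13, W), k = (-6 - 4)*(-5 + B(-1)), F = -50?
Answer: -36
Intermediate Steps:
k = 60 (k = (-6 - 4)*(-5 + 1/(-1)) = -10*(-5 - 1) = -10*(-6) = 60)
X(r) = -6 (X(r) = 7*(-1) + 1 = -7 + 1 = -6)
c(W) = 6
X(k)*c(F) = -6*6 = -36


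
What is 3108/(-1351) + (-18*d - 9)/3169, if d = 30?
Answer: -1512993/611617 ≈ -2.4738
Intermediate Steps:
3108/(-1351) + (-18*d - 9)/3169 = 3108/(-1351) + (-18*30 - 9)/3169 = 3108*(-1/1351) + (-540 - 9)*(1/3169) = -444/193 - 549*1/3169 = -444/193 - 549/3169 = -1512993/611617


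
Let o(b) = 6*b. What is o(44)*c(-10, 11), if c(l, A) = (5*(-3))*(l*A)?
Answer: 435600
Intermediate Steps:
c(l, A) = -15*A*l
o(44)*c(-10, 11) = (6*44)*(-15*11*(-10)) = 264*1650 = 435600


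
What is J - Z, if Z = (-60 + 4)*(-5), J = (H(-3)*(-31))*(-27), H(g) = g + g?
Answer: -5302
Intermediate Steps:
H(g) = 2*g
J = -5022 (J = ((2*(-3))*(-31))*(-27) = -6*(-31)*(-27) = 186*(-27) = -5022)
Z = 280 (Z = -56*(-5) = 280)
J - Z = -5022 - 1*280 = -5022 - 280 = -5302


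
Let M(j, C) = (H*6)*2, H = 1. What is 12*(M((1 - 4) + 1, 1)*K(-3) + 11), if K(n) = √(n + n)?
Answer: 132 + 144*I*√6 ≈ 132.0 + 352.73*I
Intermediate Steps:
M(j, C) = 12 (M(j, C) = (1*6)*2 = 6*2 = 12)
K(n) = √2*√n (K(n) = √(2*n) = √2*√n)
12*(M((1 - 4) + 1, 1)*K(-3) + 11) = 12*(12*(√2*√(-3)) + 11) = 12*(12*(√2*(I*√3)) + 11) = 12*(12*(I*√6) + 11) = 12*(12*I*√6 + 11) = 12*(11 + 12*I*√6) = 132 + 144*I*√6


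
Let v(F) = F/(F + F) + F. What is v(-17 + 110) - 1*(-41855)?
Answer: 83897/2 ≈ 41949.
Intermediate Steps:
v(F) = 1/2 + F (v(F) = F/((2*F)) + F = (1/(2*F))*F + F = 1/2 + F)
v(-17 + 110) - 1*(-41855) = (1/2 + (-17 + 110)) - 1*(-41855) = (1/2 + 93) + 41855 = 187/2 + 41855 = 83897/2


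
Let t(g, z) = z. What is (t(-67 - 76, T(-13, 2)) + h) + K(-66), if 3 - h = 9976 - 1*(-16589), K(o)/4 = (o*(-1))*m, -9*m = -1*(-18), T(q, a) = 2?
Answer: -27088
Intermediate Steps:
m = -2 (m = -(-1)*(-18)/9 = -⅑*18 = -2)
K(o) = 8*o (K(o) = 4*((o*(-1))*(-2)) = 4*(-o*(-2)) = 4*(2*o) = 8*o)
h = -26562 (h = 3 - (9976 - 1*(-16589)) = 3 - (9976 + 16589) = 3 - 1*26565 = 3 - 26565 = -26562)
(t(-67 - 76, T(-13, 2)) + h) + K(-66) = (2 - 26562) + 8*(-66) = -26560 - 528 = -27088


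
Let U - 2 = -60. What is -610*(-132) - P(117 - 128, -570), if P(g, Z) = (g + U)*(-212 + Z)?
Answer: 26562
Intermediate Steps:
U = -58 (U = 2 - 60 = -58)
P(g, Z) = (-212 + Z)*(-58 + g) (P(g, Z) = (g - 58)*(-212 + Z) = (-58 + g)*(-212 + Z) = (-212 + Z)*(-58 + g))
-610*(-132) - P(117 - 128, -570) = -610*(-132) - (12296 - 212*(117 - 128) - 58*(-570) - 570*(117 - 128)) = 80520 - (12296 - 212*(-11) + 33060 - 570*(-11)) = 80520 - (12296 + 2332 + 33060 + 6270) = 80520 - 1*53958 = 80520 - 53958 = 26562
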